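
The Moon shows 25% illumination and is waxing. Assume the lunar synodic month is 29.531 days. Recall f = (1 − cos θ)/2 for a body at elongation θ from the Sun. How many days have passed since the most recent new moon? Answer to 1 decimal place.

4.9 days

cos θ = 1 − 2f = 0.500, giving a principal value of 60.0°.
Before full moon the principal value applies: θ = 60.0°.
Age = 29.531 × 60.0°/360° ≈ 4.92 days.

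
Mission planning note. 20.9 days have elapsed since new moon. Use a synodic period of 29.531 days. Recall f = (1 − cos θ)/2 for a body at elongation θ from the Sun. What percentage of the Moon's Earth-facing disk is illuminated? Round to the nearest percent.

63%

Elongation θ = 360° × 20.9/29.531 ≈ 254.8°.
With cos θ = (-0.262), the lit fraction is (1 − (-0.262))/2 ≈ 0.631, so 63%.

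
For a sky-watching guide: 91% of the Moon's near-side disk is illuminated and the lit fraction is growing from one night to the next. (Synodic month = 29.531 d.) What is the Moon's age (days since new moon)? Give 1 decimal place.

11.9 days

cos θ = 1 − 2f = -0.820, giving a principal value of 145.1°.
The Moon is waxing (0°–180°), so θ = 145.1° directly.
At 360°/29.531 d per day, 145.1° corresponds to 11.90 days.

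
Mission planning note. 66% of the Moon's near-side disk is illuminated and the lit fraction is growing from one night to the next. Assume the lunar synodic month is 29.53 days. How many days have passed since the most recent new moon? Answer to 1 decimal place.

From f = (1 − cos θ)/2: cos θ = 1 − 2×0.66 = -0.320; arccos → 108.7°.
Before full moon the principal value applies: θ = 108.7°.
That fraction of the synodic month is 108.7/360 × 29.53 d ≈ 8.91 d.

8.9 days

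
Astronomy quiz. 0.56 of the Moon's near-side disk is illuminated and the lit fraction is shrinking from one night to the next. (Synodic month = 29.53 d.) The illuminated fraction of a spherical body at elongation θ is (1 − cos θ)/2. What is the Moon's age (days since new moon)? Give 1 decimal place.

From f = (1 − cos θ)/2: cos θ = 1 − 2×0.56 = -0.120; arccos → 96.9°.
Since the Moon is past full (waning), take the reflex angle: θ = 360° − 96.9° = 263.1°.
At 360°/29.53 d per day, 263.1° corresponds to 21.58 days.

21.6 days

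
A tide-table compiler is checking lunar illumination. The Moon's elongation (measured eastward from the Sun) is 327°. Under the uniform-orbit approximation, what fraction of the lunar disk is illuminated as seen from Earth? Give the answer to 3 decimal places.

0.081

Half-versine of 327°: (1 − 0.839)/2 = 0.081.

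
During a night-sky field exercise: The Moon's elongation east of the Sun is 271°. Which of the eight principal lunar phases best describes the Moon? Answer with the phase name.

The last quarter sector spans roughly 248°–292°; 271° falls inside it.

last quarter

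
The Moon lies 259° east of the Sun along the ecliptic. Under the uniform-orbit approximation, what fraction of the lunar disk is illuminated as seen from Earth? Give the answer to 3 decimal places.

f = (1 − cos 259°)/2 = (1 − (-0.191))/2 ≈ 0.595.

0.595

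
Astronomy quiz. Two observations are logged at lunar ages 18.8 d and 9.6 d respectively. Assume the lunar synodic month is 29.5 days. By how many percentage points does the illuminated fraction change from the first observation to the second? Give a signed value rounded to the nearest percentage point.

θ₁ = 360° × 18.8/29.5 = 229.4°, f₁ = (1 − cos θ₁)/2 = 0.825.
θ₂ = 360° × 9.6/29.5 = 117.2°, f₂ = (1 − cos θ₂)/2 = 0.728.
Change = f₂ − f₁ = -0.097 → -10 percentage points.

-10 pp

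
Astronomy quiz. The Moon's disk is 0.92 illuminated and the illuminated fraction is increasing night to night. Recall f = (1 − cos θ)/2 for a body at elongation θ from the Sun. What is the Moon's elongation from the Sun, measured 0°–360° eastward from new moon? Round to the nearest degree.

From f = (1 − cos θ)/2: cos θ = 1 − 2×0.92 = -0.840; arccos → 147.1°.
Waxing ⇒ before full, so θ = 147.1°.

147°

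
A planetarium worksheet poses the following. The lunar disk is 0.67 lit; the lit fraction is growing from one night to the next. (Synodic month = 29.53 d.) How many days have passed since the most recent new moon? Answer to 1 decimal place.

9.0 days

From f = (1 − cos θ)/2: cos θ = 1 − 2×0.67 = -0.340; arccos → 109.9°.
The Moon is waxing (0°–180°), so θ = 109.9° directly.
Age = 29.53 × 109.9°/360° ≈ 9.01 days.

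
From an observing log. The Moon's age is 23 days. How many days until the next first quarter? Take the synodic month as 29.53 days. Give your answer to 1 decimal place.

First quarter is 0.25 of the way through the cycle: age 0.25 × 29.53 = 7.383 d.
This lunation's first quarter (7.383 d) has passed, so add one period: 36.913 − 23 = 13.913 days.

13.9 days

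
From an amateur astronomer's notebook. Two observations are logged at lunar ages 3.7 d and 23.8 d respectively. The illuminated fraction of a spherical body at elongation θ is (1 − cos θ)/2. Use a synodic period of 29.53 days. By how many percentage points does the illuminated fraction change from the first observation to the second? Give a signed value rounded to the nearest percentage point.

+18 percentage points

First observation: θ = 360°·3.7/29.53 = 45.1°, so f = 0.147.
Second observation: θ = 290.1°, f = 0.328.
Δf = 0.328 − 0.147 = +0.181, i.e. +18 pp.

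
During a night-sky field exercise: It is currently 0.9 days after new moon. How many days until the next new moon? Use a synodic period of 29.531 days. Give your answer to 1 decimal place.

The next new moon completes the synodic month: 29.531 − 0.9 = 28.631 days.

28.6 days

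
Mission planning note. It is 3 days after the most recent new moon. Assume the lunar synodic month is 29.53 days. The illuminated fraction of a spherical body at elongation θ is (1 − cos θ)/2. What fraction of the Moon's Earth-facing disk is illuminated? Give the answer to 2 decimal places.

Phase angle: θ = 360°·(3 d)/(29.53 d) = 36.6°.
With cos θ = 0.803, the lit fraction is (1 − 0.803)/2 ≈ 0.098.

0.10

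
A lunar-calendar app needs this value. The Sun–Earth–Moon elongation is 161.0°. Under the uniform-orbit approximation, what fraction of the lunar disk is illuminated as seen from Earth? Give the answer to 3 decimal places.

0.973

f = (1 − cos 161.0°)/2 = (1 − (-0.946))/2 ≈ 0.973.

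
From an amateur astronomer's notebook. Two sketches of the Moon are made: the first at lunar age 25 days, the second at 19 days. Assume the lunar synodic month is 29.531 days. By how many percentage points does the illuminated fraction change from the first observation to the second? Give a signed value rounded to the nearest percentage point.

First observation: θ = 360°·25/29.531 = 304.8°, so f = 0.215.
Second observation: θ = 231.6°, f = 0.810.
Δf = 0.810 − 0.215 = +0.596, i.e. +60 pp.

+60 pp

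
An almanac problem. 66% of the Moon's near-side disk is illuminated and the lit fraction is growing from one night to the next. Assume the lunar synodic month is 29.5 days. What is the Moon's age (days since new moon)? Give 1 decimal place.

8.9 days

From f = (1 − cos θ)/2: cos θ = 1 − 2×0.66 = -0.320; arccos → 108.7°.
Before full moon the principal value applies: θ = 108.7°.
Age = 29.5 × 108.7°/360° ≈ 8.90 days.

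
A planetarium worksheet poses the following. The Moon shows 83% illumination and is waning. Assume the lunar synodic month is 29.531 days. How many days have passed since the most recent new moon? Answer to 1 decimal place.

Invert f = (1 − cos θ)/2 to get cos θ = 1 − 2(0.83) = -0.660, hence θ₀ = arccos -0.660 = 131.3°.
A waning Moon lies in 180°–360°, so θ = 360° − 131.3° = 228.7°.
Age = 29.531 × 228.7°/360° ≈ 18.76 days.

18.8 days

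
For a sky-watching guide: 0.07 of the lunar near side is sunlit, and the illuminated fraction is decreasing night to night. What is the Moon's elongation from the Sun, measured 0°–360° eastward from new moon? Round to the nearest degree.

329°

From f = (1 − cos θ)/2: cos θ = 1 − 2×0.07 = 0.860; arccos → 30.7°.
Waning ⇒ past full, so θ = 360° − 30.7° = 329.3°.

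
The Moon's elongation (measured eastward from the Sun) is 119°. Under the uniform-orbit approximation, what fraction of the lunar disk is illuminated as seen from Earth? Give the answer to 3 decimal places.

0.742

f = (1 − cos 119°)/2 = (1 − (-0.485))/2 ≈ 0.742.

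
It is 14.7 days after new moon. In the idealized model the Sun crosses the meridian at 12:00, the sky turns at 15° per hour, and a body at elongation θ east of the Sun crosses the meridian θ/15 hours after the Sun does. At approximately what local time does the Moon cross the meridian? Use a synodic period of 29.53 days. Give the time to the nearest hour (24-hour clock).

00:00

Elongation θ = 360° × 14.7/29.53 ≈ 179.2°.
Delay after the Sun = 179.2° / (15°/h) ≈ 11.95 h.
12:00 + 11.95 h ≈ 23:57 → 00:00 to the nearest hour.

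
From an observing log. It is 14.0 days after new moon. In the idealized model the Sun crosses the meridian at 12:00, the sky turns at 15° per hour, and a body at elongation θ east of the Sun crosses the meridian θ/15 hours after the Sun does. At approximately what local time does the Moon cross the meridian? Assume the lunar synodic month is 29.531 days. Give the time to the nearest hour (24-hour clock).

23:00

Phase angle: θ = 360°·(14.0 d)/(29.531 d) = 170.7°.
The Moon trails the Sun by θ/15 = 170.7/15 ≈ 11.38 hours.
12:00 + 11.38 h ≈ 23:23 → 23:00 to the nearest hour.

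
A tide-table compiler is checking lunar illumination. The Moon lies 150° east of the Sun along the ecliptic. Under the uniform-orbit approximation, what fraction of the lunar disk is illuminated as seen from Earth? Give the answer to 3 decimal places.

0.933

Half-versine of 150°: (1 − (-0.866))/2 = 0.933.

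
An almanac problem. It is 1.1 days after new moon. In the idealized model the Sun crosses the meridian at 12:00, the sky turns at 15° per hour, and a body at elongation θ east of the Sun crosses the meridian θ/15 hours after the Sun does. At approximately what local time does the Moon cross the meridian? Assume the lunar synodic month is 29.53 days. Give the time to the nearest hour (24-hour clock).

13:00

Phase angle: θ = 360°·(1.1 d)/(29.53 d) = 13.4°.
Delay after the Sun = 13.4° / (15°/h) ≈ 0.89 h.
12:00 + 0.89 h ≈ 12:54 → 13:00 to the nearest hour.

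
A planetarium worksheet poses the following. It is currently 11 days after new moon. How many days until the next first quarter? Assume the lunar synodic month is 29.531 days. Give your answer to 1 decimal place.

First quarter is 0.25 of the way through the cycle: age 0.25 × 29.531 = 7.383 d.
This lunation's first quarter (7.383 d) has passed, so add one period: 36.914 − 11 = 25.914 days.

25.9 days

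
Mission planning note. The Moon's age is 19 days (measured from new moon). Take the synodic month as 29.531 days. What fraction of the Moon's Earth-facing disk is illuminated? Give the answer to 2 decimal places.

0.81

Elongation θ = 360° × 19/29.531 ≈ 231.6°.
With cos θ = (-0.621), the lit fraction is (1 − (-0.621))/2 ≈ 0.810.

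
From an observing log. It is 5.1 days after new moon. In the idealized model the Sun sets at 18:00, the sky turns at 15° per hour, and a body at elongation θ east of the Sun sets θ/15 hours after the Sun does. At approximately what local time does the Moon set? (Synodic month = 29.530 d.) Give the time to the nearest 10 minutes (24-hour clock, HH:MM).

Phase angle: θ = 360°·(5.1 d)/(29.530 d) = 62.2°.
At 15° of sky rotation per hour, 62.2° corresponds to a 4.14 h lag.
18:00 + 4.145 h ≈ 22:09 → 22:10 to the nearest ten minutes.

22:10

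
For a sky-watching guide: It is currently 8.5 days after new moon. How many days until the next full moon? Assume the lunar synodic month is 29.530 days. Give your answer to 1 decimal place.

6.3 days

Full moon is 0.5 of the way through the cycle: age 0.5 × 29.530 = 14.765 d.
So 6.265 days remain (14.765 − 8.5).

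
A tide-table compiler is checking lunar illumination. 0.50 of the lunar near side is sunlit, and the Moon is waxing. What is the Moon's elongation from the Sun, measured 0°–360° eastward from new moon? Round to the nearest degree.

90°

cos θ = 1 − 2f = 0.000, giving a principal value of 90.0°.
The Moon is waxing (0°–180°), so θ = 90.0° directly.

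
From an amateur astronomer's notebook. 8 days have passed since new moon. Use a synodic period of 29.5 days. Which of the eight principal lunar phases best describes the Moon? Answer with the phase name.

θ ≈ 360° × 8/29.5 = 98°, which falls in the first quarter sector.

first quarter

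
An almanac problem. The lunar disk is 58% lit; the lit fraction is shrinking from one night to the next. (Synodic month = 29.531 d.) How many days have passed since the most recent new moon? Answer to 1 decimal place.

21.4 days

Invert f = (1 − cos θ)/2 to get cos θ = 1 − 2(0.58) = -0.160, hence θ₀ = arccos -0.160 = 99.2°.
A waning Moon lies in 180°–360°, so θ = 360° − 99.2° = 260.8°.
At 360°/29.531 d per day, 260.8° corresponds to 21.39 days.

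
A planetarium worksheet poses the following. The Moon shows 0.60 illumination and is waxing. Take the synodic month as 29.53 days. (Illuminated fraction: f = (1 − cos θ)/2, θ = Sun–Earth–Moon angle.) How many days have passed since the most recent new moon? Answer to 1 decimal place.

From f = (1 − cos θ)/2: cos θ = 1 − 2×0.60 = -0.200; arccos → 101.5°.
Before full moon the principal value applies: θ = 101.5°.
Age = 29.53 × 101.5°/360° ≈ 8.33 days.

8.3 days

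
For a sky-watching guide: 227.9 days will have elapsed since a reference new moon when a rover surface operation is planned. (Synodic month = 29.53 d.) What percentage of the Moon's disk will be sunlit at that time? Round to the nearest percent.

60%

227.9 d spans 7 complete synodic months (7 × 29.53 = 206.71 d) plus 21.19 d.
Elongation θ = 360° × 21.19/29.53 ≈ 258.3°.
With cos θ = (-0.202), the lit fraction is (1 − (-0.202))/2 ≈ 0.601, so 60%.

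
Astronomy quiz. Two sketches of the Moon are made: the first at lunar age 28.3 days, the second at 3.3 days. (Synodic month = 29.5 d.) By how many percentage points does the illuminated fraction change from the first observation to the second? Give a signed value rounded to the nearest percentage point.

+10 percentage points

θ₁ = 360° × 28.3/29.5 = 345.4°, f₁ = (1 − cos θ₁)/2 = 0.016.
θ₂ = 360° × 3.3/29.5 = 40.3°, f₂ = (1 − cos θ₂)/2 = 0.119.
Change = f₂ − f₁ = +0.102 → +10 percentage points.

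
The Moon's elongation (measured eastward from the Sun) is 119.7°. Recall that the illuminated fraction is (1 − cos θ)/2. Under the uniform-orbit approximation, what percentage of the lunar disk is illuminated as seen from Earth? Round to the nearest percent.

75%

cos 119.7° = (-0.495), so f = (1 − (-0.495))/2 = 0.748, i.e. 75%.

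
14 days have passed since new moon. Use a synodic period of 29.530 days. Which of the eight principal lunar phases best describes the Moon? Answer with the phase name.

θ ≈ 360° × 14/29.530 = 171°, which falls in the full moon sector.

full moon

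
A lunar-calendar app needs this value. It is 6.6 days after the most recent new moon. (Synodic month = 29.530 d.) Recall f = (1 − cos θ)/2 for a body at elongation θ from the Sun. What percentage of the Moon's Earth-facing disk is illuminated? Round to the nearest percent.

42%

The Moon has covered 6.6/29.530 of its cycle, so θ ≈ 360° × 6.6/29.530 = 80.5°.
cos 80.5° = 0.166, so f = (1 − 0.166)/2 = 0.417, so 42%.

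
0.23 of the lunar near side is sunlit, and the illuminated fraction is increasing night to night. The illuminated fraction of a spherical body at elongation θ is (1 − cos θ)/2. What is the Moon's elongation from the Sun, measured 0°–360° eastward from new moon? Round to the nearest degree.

From f = (1 − cos θ)/2: cos θ = 1 − 2×0.23 = 0.540; arccos → 57.3°.
Waxing ⇒ before full, so θ = 57.3°.

57°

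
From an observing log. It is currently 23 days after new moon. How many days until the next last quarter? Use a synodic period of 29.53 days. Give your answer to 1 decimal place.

28.7 days

Last quarter occurs at elongation 270°, i.e. at age 29.53 × 270/360 = 22.148 d.
This lunation's last quarter (22.148 d) has passed, so add one period: 51.678 − 23 = 28.678 days.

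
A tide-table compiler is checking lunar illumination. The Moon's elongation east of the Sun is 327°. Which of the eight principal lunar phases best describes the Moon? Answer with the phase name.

The waning crescent sector spans roughly 292°–338°; 327° falls inside it.

waning crescent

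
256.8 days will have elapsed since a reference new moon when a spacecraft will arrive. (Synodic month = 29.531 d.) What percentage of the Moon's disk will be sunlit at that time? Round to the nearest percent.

Reduce mod P: 256.8 − 8×29.531 = 20.55 d into the current lunation.
The Moon has covered 20.55/29.531 of its cycle, so θ ≈ 360° × 20.55/29.531 = 250.5°.
With cos θ = (-0.333), the lit fraction is (1 − (-0.333))/2 ≈ 0.667, so 67%.

67%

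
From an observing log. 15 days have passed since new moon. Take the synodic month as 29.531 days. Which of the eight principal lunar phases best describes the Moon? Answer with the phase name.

At 15/29.531 of the cycle, θ ≈ 183° — the full moon range.

full moon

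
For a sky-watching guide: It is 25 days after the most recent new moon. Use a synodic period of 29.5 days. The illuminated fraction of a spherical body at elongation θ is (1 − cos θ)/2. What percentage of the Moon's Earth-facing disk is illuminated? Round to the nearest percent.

Elongation θ = 360° × 25/29.5 ≈ 305.1°.
cos 305.1° = 0.575, so f = (1 − 0.575)/2 = 0.213, so 21%.

21%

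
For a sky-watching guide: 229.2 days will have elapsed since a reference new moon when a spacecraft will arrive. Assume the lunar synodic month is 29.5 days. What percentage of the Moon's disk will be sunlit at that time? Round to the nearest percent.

229.2/29.5 = 7.769 lunations, so 7 complete cycles and 22.70 d into the next.
Phase angle: θ = 360°·(22.70 d)/(29.5 d) = 277.0°.
cos 277.0° = 0.122, so f = (1 − 0.122)/2 = 0.439, so 44%.

44%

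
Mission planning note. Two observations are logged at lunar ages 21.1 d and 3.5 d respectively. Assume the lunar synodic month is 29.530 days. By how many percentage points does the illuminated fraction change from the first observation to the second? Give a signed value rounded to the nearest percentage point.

-48 percentage points

θ₁ = 360° × 21.1/29.530 = 257.2°, f₁ = (1 − cos θ₁)/2 = 0.611.
θ₂ = 360° × 3.5/29.530 = 42.7°, f₂ = (1 − cos θ₂)/2 = 0.132.
Change = f₂ − f₁ = -0.478 → -48 percentage points.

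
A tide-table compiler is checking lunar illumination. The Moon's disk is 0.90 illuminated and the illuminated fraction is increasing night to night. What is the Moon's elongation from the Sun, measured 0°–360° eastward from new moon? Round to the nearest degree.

143°

cos θ = 1 − 2f = -0.800, giving a principal value of 143.1°.
Before full moon the principal value applies: θ = 143.1°.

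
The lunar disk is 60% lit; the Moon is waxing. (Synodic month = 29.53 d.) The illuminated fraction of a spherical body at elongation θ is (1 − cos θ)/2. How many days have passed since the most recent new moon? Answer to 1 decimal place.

8.3 days

From f = (1 − cos θ)/2: cos θ = 1 − 2×0.60 = -0.200; arccos → 101.5°.
Waxing ⇒ before full, so θ = 101.5°.
That fraction of the synodic month is 101.5/360 × 29.53 d ≈ 8.33 d.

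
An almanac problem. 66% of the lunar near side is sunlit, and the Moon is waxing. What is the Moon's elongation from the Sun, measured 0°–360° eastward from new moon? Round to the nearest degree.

From f = (1 − cos θ)/2: cos θ = 1 − 2×0.66 = -0.320; arccos → 108.7°.
The Moon is waxing (0°–180°), so θ = 108.7° directly.

109°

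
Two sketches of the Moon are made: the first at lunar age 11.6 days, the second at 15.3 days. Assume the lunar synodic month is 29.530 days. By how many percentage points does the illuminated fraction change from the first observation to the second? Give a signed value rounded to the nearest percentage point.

+11 percentage points

θ₁ = 360° × 11.6/29.530 = 141.4°, f₁ = (1 − cos θ₁)/2 = 0.891.
θ₂ = 360° × 15.3/29.530 = 186.5°, f₂ = (1 − cos θ₂)/2 = 0.997.
Change = f₂ − f₁ = +0.106 → +11 percentage points.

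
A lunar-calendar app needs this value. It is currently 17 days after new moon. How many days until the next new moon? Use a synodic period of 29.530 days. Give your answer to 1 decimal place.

One full lunation from the last new moon is 29.530 d; remaining = 29.530 − 17 = 12.530 d.

12.5 days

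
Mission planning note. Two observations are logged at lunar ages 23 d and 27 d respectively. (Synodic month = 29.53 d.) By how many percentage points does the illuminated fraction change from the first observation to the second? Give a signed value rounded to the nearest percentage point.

-34 percentage points

First observation: θ = 360°·23/29.53 = 280.4°, so f = 0.410.
Second observation: θ = 329.2°, f = 0.071.
Δf = 0.071 − 0.410 = -0.339, i.e. -34 pp.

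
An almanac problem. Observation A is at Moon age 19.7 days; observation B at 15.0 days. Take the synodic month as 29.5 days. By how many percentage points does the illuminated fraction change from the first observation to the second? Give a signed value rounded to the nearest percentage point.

+25 pp

θ₁ = 360° × 19.7/29.5 = 240.4°, f₁ = (1 − cos θ₁)/2 = 0.747.
θ₂ = 360° × 15.0/29.5 = 183.1°, f₂ = (1 − cos θ₂)/2 = 0.999.
Change = f₂ − f₁ = +0.252 → +25 percentage points.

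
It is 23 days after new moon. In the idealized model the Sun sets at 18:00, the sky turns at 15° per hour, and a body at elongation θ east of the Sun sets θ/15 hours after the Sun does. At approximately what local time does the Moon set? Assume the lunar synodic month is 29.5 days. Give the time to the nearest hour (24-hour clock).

The Moon has covered 23/29.5 of its cycle, so θ ≈ 360° × 23/29.5 = 280.7°.
The Moon trails the Sun by θ/15 = 280.7/15 ≈ 18.71 hours.
18:00 + 18.71 h ≈ 12:43 → 13:00 to the nearest hour.

13:00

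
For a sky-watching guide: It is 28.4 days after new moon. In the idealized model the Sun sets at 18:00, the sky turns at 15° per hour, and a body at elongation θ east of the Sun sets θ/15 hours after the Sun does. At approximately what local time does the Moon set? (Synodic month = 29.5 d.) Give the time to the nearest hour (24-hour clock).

17:00

Phase angle: θ = 360°·(28.4 d)/(29.5 d) = 346.6°.
The Moon trails the Sun by θ/15 = 346.6/15 ≈ 23.11 hours.
18:00 + 23.11 h ≈ 17:06 → 17:00 to the nearest hour.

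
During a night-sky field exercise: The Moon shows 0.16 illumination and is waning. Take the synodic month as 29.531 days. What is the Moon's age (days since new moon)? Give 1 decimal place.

Invert f = (1 − cos θ)/2 to get cos θ = 1 − 2(0.16) = 0.680, hence θ₀ = arccos 0.680 = 47.2°.
Since the Moon is past full (waning), take the reflex angle: θ = 360° − 47.2° = 312.8°.
Age = 29.531 × 312.8°/360° ≈ 25.66 days.

25.7 days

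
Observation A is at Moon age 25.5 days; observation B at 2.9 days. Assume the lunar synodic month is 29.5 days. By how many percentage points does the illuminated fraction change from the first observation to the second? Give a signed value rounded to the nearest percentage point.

-8 percentage points

First observation: θ = 360°·25.5/29.5 = 311.2°, so f = 0.171.
Second observation: θ = 35.4°, f = 0.092.
Δf = 0.092 − 0.171 = -0.078, i.e. -8 pp.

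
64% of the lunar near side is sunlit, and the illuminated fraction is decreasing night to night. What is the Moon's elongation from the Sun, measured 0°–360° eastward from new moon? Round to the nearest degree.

254°

Invert f = (1 − cos θ)/2 to get cos θ = 1 − 2(0.64) = -0.280, hence θ₀ = arccos -0.280 = 106.3°.
Since the Moon is past full (waning), take the reflex angle: θ = 360° − 106.3° = 253.7°.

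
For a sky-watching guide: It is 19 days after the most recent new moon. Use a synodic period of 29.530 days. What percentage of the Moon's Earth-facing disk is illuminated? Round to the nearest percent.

81%

Elongation θ = 360° × 19/29.530 ≈ 231.6°.
Illuminated fraction = (1 − cos 231.6°)/2 = (1 − (-0.621))/2 ≈ 0.810, so 81%.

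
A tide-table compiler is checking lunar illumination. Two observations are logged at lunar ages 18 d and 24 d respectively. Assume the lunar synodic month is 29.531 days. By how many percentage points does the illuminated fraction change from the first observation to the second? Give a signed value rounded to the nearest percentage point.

First observation: θ = 360°·18/29.531 = 219.4°, so f = 0.886.
Second observation: θ = 292.6°, f = 0.308.
Δf = 0.308 − 0.886 = -0.578, i.e. -58 pp.

-58 percentage points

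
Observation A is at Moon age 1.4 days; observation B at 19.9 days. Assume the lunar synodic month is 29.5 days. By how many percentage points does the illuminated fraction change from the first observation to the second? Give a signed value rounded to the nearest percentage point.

+71 percentage points

First observation: θ = 360°·1.4/29.5 = 17.1°, so f = 0.022.
Second observation: θ = 242.8°, f = 0.728.
Δf = 0.728 − 0.022 = +0.706, i.e. +71 pp.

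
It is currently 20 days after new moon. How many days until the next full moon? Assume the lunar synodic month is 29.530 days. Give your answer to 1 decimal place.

24.3 days

Full moon is 0.5 of the way through the cycle: age 0.5 × 29.530 = 14.765 d.
Already past this cycle's full moon; the next is at 14.765 + 29.530 = 44.295 d, so 44.295 − 20 = 24.295 days.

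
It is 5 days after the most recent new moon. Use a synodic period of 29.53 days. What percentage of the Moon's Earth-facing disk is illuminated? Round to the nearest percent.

26%

Elongation θ = 360° × 5/29.53 ≈ 61.0°.
Illuminated fraction = (1 − cos 61.0°)/2 = (1 − 0.485)/2 ≈ 0.257, so 26%.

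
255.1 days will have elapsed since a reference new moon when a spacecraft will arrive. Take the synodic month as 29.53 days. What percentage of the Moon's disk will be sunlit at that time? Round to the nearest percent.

82%

Reduce mod P: 255.1 − 8×29.53 = 18.86 d into the current lunation.
Elongation θ = 360° × 18.86/29.53 ≈ 229.9°.
Illuminated fraction = (1 − cos 229.9°)/2 = (1 − (-0.644))/2 ≈ 0.822, so 82%.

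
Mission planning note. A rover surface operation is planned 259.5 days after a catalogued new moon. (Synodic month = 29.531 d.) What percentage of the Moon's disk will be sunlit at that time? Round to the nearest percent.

38%

Reduce mod P: 259.5 − 8×29.531 = 23.25 d into the current lunation.
Elongation θ = 360° × 23.25/29.531 ≈ 283.5°.
cos 283.5° = 0.233, so f = (1 − 0.233)/2 = 0.384, so 38%.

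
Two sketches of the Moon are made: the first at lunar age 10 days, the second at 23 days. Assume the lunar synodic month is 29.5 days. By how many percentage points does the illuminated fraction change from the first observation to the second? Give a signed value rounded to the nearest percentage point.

-36 percentage points

θ₁ = 360° × 10/29.5 = 122.0°, f₁ = (1 − cos θ₁)/2 = 0.765.
θ₂ = 360° × 23/29.5 = 280.7°, f₂ = (1 − cos θ₂)/2 = 0.407.
Change = f₂ − f₁ = -0.358 → -36 percentage points.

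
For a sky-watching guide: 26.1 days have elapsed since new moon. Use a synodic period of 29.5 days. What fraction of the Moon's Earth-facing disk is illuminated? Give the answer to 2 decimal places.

0.13

Phase angle: θ = 360°·(26.1 d)/(29.5 d) = 318.5°.
Illuminated fraction = (1 − cos 318.5°)/2 = (1 − 0.749)/2 ≈ 0.125.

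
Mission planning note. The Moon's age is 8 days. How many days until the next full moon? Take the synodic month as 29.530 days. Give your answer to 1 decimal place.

Full moon occurs at elongation 180°, i.e. at age 29.530 × 180/360 = 14.765 d.
That is 14.765 − 8 = 6.765 days ahead.

6.8 days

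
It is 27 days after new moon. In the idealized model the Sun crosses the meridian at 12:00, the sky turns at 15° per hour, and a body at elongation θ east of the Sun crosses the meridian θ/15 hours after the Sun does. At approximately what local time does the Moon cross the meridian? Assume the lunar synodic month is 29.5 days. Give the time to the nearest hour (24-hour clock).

Elongation θ = 360° × 27/29.5 ≈ 329.5°.
At 15° of sky rotation per hour, 329.5° corresponds to a 21.97 h lag.
12:00 + 21.97 h ≈ 09:58 → 10:00 to the nearest hour.

10:00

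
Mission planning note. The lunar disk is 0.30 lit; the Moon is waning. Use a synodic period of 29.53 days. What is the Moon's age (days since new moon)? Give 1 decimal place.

Invert f = (1 − cos θ)/2 to get cos θ = 1 − 2(0.30) = 0.400, hence θ₀ = arccos 0.400 = 66.4°.
Since the Moon is past full (waning), take the reflex angle: θ = 360° − 66.4° = 293.6°.
That fraction of the synodic month is 293.6/360 × 29.53 d ≈ 24.08 d.

24.1 days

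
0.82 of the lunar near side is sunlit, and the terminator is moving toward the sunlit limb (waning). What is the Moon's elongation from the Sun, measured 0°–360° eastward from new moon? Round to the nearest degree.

230°

Invert f = (1 − cos θ)/2 to get cos θ = 1 − 2(0.82) = -0.640, hence θ₀ = arccos -0.640 = 129.8°.
Since the Moon is past full (waning), take the reflex angle: θ = 360° − 129.8° = 230.2°.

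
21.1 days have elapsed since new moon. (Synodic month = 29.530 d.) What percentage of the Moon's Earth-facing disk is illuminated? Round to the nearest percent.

61%

Elongation θ = 360° × 21.1/29.530 ≈ 257.2°.
cos 257.2° = (-0.221), so f = (1 − (-0.221))/2 = 0.611, so 61%.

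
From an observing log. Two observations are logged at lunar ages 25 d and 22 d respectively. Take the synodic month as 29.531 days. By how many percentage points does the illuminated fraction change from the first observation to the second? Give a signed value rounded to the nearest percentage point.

+30 percentage points

First observation: θ = 360°·25/29.531 = 304.8°, so f = 0.215.
Second observation: θ = 268.2°, f = 0.516.
Δf = 0.516 − 0.215 = +0.301, i.e. +30 pp.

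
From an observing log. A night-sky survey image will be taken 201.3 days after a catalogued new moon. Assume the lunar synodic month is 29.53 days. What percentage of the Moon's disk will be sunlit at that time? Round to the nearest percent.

30%

Reduce mod P: 201.3 − 6×29.53 = 24.12 d into the current lunation.
Elongation θ = 360° × 24.12/29.53 ≈ 294.0°.
cos 294.0° = 0.407, so f = (1 − 0.407)/2 = 0.296, so 30%.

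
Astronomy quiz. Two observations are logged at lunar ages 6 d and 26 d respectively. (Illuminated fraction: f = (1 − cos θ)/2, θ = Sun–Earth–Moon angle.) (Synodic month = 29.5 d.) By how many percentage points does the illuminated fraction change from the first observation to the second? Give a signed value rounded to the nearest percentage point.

-22 percentage points

θ₁ = 360° × 6/29.5 = 73.2°, f₁ = (1 − cos θ₁)/2 = 0.356.
θ₂ = 360° × 26/29.5 = 317.3°, f₂ = (1 − cos θ₂)/2 = 0.133.
Change = f₂ − f₁ = -0.223 → -22 percentage points.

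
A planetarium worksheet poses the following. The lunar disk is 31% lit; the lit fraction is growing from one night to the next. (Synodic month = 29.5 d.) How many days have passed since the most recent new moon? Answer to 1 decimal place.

From f = (1 − cos θ)/2: cos θ = 1 − 2×0.31 = 0.380; arccos → 67.7°.
Before full moon the principal value applies: θ = 67.7°.
That fraction of the synodic month is 67.7/360 × 29.5 d ≈ 5.54 d.

5.5 days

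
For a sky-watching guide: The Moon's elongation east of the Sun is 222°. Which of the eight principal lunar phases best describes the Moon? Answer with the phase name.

The waning gibbous sector spans roughly 202°–248°; 222° falls inside it.

waning gibbous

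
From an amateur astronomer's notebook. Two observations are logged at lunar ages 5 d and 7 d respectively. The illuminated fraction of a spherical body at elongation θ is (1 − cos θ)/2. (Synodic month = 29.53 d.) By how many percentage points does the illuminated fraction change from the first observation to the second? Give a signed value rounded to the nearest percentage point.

+20 pp

First observation: θ = 360°·5/29.53 = 61.0°, so f = 0.257.
Second observation: θ = 85.3°, f = 0.459.
Δf = 0.459 − 0.257 = +0.202, i.e. +20 pp.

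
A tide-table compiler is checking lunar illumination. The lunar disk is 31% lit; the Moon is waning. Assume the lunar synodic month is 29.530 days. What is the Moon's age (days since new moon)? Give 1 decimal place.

24.0 days

cos θ = 1 − 2f = 0.380, giving a principal value of 67.7°.
Waning ⇒ past full, so θ = 360° − 67.7° = 292.3°.
At 360°/29.530 d per day, 292.3° corresponds to 23.98 days.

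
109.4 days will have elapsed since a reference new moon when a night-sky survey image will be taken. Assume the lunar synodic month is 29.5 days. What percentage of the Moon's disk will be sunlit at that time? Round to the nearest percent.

63%

Reduce mod P: 109.4 − 3×29.5 = 20.90 d into the current lunation.
Elongation θ = 360° × 20.90/29.5 ≈ 255.1°.
With cos θ = (-0.258), the lit fraction is (1 − (-0.258))/2 ≈ 0.629, so 63%.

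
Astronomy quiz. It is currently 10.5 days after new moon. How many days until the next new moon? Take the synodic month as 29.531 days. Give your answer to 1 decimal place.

One full lunation from the last new moon is 29.531 d; remaining = 29.531 − 10.5 = 19.031 d.

19.0 days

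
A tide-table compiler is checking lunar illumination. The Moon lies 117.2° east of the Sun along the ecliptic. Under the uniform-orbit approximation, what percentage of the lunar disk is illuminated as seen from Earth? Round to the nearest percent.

Half-versine of 117.2°: (1 − (-0.457))/2 = 0.729, i.e. 73%.

73%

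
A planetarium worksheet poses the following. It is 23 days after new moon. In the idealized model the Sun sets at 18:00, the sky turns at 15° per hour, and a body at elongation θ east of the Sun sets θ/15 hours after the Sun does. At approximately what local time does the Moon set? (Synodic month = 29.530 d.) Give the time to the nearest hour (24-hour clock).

13:00

The Moon has covered 23/29.530 of its cycle, so θ ≈ 360° × 23/29.530 = 280.4°.
At 15° of sky rotation per hour, 280.4° corresponds to a 18.69 h lag.
18:00 + 18.69 h ≈ 12:42 → 13:00 to the nearest hour.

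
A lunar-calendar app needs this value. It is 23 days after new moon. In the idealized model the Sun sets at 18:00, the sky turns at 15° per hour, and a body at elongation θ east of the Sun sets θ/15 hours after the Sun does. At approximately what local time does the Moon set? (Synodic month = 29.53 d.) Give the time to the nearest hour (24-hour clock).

13:00

Elongation θ = 360° × 23/29.53 ≈ 280.4°.
The Moon trails the Sun by θ/15 = 280.4/15 ≈ 18.69 hours.
18:00 + 18.69 h ≈ 12:42 → 13:00 to the nearest hour.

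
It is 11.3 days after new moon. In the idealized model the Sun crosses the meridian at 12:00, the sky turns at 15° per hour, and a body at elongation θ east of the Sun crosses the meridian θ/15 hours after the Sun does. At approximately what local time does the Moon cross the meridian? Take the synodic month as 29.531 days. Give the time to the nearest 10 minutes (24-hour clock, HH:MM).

21:10

Phase angle: θ = 360°·(11.3 d)/(29.531 d) = 137.8°.
At 15° of sky rotation per hour, 137.8° corresponds to a 9.18 h lag.
12:00 + 9.184 h ≈ 21:11 → 21:10 to the nearest ten minutes.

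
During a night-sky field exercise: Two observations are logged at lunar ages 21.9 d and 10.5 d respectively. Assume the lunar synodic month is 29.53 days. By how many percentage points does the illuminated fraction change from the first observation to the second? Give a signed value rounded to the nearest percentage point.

First observation: θ = 360°·21.9/29.53 = 267.0°, so f = 0.526.
Second observation: θ = 128.0°, f = 0.808.
Δf = 0.808 − 0.526 = +0.282, i.e. +28 pp.

+28 percentage points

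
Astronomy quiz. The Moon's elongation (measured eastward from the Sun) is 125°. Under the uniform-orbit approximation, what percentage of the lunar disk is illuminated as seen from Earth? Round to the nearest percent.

f = (1 − cos 125°)/2 = (1 − (-0.574))/2 ≈ 0.787, i.e. 79%.

79%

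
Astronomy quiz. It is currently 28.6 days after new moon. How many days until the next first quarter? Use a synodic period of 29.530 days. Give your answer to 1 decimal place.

First quarter occurs at elongation 90°, i.e. at age 29.530 × 90/360 = 7.383 d.
Already past this cycle's first quarter; the next is at 7.383 + 29.530 = 36.913 d, so 36.913 − 28.6 = 8.312 days.

8.3 days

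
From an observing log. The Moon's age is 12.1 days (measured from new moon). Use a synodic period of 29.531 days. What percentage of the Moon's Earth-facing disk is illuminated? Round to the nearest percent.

92%

Phase angle: θ = 360°·(12.1 d)/(29.531 d) = 147.5°.
cos 147.5° = (-0.843), so f = (1 − (-0.843))/2 = 0.922, so 92%.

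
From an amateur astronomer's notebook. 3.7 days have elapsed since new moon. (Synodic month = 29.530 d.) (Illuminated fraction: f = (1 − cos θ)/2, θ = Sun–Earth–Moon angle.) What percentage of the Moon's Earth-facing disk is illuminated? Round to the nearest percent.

15%

The Moon has covered 3.7/29.530 of its cycle, so θ ≈ 360° × 3.7/29.530 = 45.1°.
cos 45.1° = 0.706, so f = (1 − 0.706)/2 = 0.147, so 15%.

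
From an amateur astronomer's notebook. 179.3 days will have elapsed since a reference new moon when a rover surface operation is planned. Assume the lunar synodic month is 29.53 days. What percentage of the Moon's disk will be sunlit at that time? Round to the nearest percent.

5%

179.3/29.53 = 6.072 lunations, so 6 complete cycles and 2.12 d into the next.
Elongation θ = 360° × 2.12/29.53 ≈ 25.8°.
Illuminated fraction = (1 − cos 25.8°)/2 = (1 − 0.900)/2 ≈ 0.050, so 5%.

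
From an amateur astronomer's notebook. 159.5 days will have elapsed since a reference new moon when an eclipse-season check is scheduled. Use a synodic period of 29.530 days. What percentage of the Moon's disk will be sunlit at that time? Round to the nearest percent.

91%

159.5/29.530 = 5.401 lunations, so 5 complete cycles and 11.85 d into the next.
Elongation θ = 360° × 11.85/29.530 ≈ 144.5°.
With cos θ = (-0.814), the lit fraction is (1 − (-0.814))/2 ≈ 0.907, so 91%.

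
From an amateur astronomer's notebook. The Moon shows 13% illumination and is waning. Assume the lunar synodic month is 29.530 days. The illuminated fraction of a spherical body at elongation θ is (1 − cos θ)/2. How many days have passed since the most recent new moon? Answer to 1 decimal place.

26.1 days

Invert f = (1 − cos θ)/2 to get cos θ = 1 − 2(0.13) = 0.740, hence θ₀ = arccos 0.740 = 42.3°.
A waning Moon lies in 180°–360°, so θ = 360° − 42.3° = 317.7°.
At 360°/29.530 d per day, 317.7° corresponds to 26.06 days.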